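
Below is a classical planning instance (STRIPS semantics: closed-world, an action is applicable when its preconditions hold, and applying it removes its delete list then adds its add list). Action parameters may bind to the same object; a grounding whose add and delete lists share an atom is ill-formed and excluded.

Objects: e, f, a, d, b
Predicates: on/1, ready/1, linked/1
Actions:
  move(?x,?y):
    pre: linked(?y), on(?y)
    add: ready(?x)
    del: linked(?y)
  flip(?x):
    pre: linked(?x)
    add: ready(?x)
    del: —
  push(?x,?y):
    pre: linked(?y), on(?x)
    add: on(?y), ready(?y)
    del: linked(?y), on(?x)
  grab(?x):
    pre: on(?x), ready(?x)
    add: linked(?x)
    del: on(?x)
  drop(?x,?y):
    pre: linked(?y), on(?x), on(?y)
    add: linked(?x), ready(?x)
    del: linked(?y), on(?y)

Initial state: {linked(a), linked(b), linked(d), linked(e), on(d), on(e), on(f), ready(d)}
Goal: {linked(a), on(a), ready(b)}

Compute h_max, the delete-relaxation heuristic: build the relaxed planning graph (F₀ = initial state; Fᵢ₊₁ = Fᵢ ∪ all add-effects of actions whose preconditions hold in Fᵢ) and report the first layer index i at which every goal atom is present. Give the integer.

F0 = init (8 atoms)
F1 = F0 ∪ {linked(f), on(a), on(b), ready(a), ready(b), ready(e), ready(f)}  (15 atoms)
goal ⊆ F1  ⇒  h_max = 1

1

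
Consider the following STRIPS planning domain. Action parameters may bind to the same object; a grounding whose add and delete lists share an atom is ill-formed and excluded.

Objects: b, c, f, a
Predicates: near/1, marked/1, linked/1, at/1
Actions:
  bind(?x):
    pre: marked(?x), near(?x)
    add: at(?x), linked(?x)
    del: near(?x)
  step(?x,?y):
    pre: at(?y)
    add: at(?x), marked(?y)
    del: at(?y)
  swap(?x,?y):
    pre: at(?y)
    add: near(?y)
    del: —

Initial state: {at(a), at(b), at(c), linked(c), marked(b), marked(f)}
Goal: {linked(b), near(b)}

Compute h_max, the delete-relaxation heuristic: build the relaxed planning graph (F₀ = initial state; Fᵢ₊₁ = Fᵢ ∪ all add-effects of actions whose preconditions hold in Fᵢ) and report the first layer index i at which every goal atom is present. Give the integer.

2

F0 = init (6 atoms)
F1 = F0 ∪ {at(f), marked(a), marked(c), near(a), near(b), near(c)}  (12 atoms)
F2 = F1 ∪ {linked(a), linked(b), near(f)}  (15 atoms)
goal ⊆ F2  ⇒  h_max = 2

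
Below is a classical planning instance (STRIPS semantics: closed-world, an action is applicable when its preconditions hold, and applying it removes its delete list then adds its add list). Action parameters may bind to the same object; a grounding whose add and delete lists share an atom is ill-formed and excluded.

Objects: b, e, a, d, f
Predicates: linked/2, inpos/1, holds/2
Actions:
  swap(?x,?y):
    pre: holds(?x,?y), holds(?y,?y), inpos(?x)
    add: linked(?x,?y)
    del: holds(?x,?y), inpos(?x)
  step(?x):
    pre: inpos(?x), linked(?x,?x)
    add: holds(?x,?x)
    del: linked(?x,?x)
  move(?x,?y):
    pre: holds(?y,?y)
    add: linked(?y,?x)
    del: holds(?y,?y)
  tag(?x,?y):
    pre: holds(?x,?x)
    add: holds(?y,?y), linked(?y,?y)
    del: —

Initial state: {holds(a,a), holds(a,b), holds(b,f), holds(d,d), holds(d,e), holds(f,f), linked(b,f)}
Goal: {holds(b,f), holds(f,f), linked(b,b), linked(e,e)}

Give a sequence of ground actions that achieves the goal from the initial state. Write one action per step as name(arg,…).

tag(a,b); tag(b,e)

1. tag(a,b)  →  {holds(a,a), holds(a,b), holds(b,b), holds(b,f), holds(d,d), holds(d,e), holds(f,f), linked(b,b), linked(b,f)}
2. tag(b,e)  →  {holds(a,a), holds(a,b), holds(b,b), holds(b,f), holds(d,d), holds(d,e), holds(e,e), holds(f,f), linked(b,b), linked(b,f), linked(e,e)}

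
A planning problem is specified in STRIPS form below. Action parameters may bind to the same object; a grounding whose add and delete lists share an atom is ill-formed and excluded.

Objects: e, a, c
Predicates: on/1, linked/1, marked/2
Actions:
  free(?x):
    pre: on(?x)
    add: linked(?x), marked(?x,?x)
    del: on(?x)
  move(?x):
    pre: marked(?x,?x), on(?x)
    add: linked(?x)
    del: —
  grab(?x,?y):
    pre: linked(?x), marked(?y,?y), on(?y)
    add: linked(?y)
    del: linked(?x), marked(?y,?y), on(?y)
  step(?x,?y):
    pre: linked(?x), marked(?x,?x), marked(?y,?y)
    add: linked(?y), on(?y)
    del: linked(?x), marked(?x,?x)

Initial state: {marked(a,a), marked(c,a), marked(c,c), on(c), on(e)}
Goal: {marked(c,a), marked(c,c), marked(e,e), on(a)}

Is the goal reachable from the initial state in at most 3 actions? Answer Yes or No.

1. free(e)  →  {linked(e), marked(a,a), marked(c,a), marked(c,c), marked(e,e), on(c)}
2. move(c)  →  {linked(c), linked(e), marked(a,a), marked(c,a), marked(c,c), marked(e,e), on(c)}
3. step(c,a)  →  {linked(a), linked(e), marked(a,a), marked(c,a), marked(e,e), on(a), on(c)}
4. free(c)  →  {linked(a), linked(c), linked(e), marked(a,a), marked(c,a), marked(c,c), marked(e,e), on(a)}
optimal plan length = 4; 4 > 3

No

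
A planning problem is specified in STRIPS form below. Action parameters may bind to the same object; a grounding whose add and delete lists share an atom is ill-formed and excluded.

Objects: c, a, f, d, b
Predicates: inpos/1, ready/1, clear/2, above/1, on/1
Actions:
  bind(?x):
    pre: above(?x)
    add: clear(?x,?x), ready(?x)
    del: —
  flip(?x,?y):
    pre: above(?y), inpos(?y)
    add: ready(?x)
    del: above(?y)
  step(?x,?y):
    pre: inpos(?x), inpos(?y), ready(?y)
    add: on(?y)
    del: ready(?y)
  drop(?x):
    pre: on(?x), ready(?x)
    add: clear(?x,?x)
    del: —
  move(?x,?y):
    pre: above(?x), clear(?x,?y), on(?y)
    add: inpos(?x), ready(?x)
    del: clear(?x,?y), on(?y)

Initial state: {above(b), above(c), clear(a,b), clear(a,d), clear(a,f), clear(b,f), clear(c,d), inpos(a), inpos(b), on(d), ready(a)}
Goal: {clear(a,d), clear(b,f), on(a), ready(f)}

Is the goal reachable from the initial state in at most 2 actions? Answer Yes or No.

Yes

1. flip(f,b)  →  {above(c), clear(a,b), clear(a,d), clear(a,f), clear(b,f), clear(c,d), inpos(a), inpos(b), on(d), ready(a), ready(f)}
2. step(a,a)  →  {above(c), clear(a,b), clear(a,d), clear(a,f), clear(b,f), clear(c,d), inpos(a), inpos(b), on(a), on(d), ready(f)}
optimal plan length = 2; 2 ≤ 2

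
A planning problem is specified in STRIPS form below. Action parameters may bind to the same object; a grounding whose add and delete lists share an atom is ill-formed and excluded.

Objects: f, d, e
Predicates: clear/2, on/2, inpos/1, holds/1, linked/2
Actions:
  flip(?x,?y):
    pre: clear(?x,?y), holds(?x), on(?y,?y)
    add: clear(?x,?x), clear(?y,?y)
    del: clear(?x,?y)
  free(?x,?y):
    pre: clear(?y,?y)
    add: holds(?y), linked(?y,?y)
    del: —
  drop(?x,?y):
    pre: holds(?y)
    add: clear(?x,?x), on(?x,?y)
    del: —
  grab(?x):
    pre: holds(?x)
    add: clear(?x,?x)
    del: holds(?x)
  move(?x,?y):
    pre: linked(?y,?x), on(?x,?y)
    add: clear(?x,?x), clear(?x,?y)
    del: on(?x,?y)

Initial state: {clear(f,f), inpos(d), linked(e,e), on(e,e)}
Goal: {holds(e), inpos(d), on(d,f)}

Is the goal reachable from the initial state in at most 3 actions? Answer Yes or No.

1. free(f,f)  →  {clear(f,f), holds(f), inpos(d), linked(e,e), linked(f,f), on(e,e)}
2. drop(d,f)  →  {clear(d,d), clear(f,f), holds(f), inpos(d), linked(e,e), linked(f,f), on(d,f), on(e,e)}
3. drop(e,f)  →  {clear(d,d), clear(e,e), clear(f,f), holds(f), inpos(d), linked(e,e), linked(f,f), on(d,f), on(e,e), on(e,f)}
4. free(f,e)  →  {clear(d,d), clear(e,e), clear(f,f), holds(e), holds(f), inpos(d), linked(e,e), linked(f,f), on(d,f), on(e,e), on(e,f)}
optimal plan length = 4; 4 > 3

No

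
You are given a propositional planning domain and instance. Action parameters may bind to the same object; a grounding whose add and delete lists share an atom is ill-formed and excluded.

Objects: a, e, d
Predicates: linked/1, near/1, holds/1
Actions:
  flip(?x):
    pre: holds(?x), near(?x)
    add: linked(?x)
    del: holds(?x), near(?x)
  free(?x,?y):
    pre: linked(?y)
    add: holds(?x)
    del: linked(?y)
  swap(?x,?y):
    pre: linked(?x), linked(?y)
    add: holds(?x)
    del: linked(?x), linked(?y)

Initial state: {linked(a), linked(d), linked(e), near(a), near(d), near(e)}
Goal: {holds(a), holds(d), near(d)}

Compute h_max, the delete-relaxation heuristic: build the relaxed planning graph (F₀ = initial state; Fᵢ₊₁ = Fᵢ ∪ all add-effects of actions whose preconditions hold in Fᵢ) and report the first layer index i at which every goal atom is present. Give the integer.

1

F0 = init (6 atoms)
F1 = F0 ∪ {holds(a), holds(d), holds(e)}  (9 atoms)
goal ⊆ F1  ⇒  h_max = 1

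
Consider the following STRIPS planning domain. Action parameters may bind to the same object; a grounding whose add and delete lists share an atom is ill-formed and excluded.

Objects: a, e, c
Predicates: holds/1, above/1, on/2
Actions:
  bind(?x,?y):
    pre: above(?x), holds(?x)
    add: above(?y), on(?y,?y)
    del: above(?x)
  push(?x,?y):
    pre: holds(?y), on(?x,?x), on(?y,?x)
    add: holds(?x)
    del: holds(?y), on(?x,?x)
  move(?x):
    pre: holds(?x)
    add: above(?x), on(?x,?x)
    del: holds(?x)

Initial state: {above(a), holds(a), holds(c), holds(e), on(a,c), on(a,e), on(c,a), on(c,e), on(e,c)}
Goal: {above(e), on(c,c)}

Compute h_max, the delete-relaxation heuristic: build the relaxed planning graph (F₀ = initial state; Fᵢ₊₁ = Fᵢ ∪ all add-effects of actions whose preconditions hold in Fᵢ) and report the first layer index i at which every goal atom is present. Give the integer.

1

F0 = init (9 atoms)
F1 = F0 ∪ {above(c), above(e), on(a,a), on(c,c), on(e,e)}  (14 atoms)
goal ⊆ F1  ⇒  h_max = 1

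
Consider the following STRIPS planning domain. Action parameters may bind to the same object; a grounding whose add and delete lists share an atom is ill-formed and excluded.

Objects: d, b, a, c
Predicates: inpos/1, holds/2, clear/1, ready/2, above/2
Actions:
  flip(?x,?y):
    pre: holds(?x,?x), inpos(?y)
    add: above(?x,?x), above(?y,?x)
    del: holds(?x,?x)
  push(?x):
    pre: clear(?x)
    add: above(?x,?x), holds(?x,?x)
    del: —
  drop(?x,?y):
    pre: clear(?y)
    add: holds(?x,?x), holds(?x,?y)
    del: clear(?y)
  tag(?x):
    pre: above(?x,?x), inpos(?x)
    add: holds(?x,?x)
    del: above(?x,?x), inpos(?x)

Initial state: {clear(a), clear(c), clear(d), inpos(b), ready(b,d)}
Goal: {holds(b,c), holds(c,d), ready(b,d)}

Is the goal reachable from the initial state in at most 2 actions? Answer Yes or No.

1. drop(b,c)  →  {clear(a), clear(d), holds(b,b), holds(b,c), inpos(b), ready(b,d)}
2. drop(c,d)  →  {clear(a), holds(b,b), holds(b,c), holds(c,c), holds(c,d), inpos(b), ready(b,d)}
optimal plan length = 2; 2 ≤ 2

Yes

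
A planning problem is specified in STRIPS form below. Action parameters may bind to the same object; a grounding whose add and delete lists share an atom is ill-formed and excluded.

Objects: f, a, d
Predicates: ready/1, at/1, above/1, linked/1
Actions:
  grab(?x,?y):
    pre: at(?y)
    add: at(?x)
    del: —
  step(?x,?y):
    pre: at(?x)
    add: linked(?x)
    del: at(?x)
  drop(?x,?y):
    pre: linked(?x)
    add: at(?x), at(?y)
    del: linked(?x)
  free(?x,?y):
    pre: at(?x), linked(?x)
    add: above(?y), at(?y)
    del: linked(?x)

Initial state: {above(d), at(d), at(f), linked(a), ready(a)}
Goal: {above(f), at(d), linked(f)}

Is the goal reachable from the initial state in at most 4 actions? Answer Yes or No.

1. grab(a,f)  →  {above(d), at(a), at(d), at(f), linked(a), ready(a)}
2. step(f,f)  →  {above(d), at(a), at(d), linked(a), linked(f), ready(a)}
3. free(a,f)  →  {above(d), above(f), at(a), at(d), at(f), linked(f), ready(a)}
optimal plan length = 3; 3 ≤ 4

Yes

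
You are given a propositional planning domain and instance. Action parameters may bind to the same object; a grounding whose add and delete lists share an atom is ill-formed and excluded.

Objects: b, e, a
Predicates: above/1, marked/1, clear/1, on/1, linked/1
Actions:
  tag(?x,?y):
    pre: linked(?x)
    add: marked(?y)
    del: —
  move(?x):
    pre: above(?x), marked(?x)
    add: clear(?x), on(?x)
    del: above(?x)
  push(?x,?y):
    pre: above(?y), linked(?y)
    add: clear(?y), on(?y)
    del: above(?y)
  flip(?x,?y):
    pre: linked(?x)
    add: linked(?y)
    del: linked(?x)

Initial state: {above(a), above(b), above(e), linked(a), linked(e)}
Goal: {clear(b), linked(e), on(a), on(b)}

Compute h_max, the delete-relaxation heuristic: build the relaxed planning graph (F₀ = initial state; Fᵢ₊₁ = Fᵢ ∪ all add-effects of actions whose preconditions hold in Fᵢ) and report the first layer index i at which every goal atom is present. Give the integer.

2

F0 = init (5 atoms)
F1 = F0 ∪ {clear(a), clear(e), linked(b), marked(a), marked(b), marked(e), on(a), on(e)}  (13 atoms)
F2 = F1 ∪ {clear(b), on(b)}  (15 atoms)
goal ⊆ F2  ⇒  h_max = 2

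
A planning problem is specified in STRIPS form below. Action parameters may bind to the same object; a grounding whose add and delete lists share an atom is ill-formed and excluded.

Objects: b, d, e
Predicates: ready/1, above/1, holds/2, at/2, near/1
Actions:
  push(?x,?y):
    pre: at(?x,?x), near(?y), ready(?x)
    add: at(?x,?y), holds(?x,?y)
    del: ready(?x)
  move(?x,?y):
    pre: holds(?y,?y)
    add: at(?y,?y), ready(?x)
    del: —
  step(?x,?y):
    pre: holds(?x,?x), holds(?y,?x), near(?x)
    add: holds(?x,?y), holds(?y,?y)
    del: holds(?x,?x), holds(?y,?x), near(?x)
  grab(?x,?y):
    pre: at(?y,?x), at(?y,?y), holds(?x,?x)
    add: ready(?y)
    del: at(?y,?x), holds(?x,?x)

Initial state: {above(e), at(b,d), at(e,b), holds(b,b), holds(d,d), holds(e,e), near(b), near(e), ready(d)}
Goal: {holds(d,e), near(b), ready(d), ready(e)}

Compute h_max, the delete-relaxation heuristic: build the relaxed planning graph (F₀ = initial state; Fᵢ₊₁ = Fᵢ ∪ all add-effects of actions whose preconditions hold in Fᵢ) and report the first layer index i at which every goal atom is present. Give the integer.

2

F0 = init (9 atoms)
F1 = F0 ∪ {at(b,b), at(d,d), at(e,e), ready(b), ready(e)}  (14 atoms)
F2 = F1 ∪ {at(b,e), at(d,b), at(d,e), holds(b,e), holds(d,b), holds(d,e), holds(e,b)}  (21 atoms)
goal ⊆ F2  ⇒  h_max = 2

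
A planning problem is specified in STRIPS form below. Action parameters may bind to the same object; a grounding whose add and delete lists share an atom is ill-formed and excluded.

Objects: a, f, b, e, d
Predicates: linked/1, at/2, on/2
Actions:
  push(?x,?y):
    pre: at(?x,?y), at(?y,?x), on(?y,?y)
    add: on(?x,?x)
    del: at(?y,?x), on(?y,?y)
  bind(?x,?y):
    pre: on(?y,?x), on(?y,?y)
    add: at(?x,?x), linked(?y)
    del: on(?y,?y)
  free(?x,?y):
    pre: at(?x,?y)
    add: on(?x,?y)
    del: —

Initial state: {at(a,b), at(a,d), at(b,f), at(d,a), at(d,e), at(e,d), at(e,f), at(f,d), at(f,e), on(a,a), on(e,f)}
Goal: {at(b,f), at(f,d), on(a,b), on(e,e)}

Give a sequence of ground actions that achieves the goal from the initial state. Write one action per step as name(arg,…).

1. push(d,a)  →  {at(a,b), at(b,f), at(d,a), at(d,e), at(e,d), at(e,f), at(f,d), at(f,e), on(d,d), on(e,f)}
2. push(e,d)  →  {at(a,b), at(b,f), at(d,a), at(e,d), at(e,f), at(f,d), at(f,e), on(e,e), on(e,f)}
3. free(a,b)  →  {at(a,b), at(b,f), at(d,a), at(e,d), at(e,f), at(f,d), at(f,e), on(a,b), on(e,e), on(e,f)}

push(d,a); push(e,d); free(a,b)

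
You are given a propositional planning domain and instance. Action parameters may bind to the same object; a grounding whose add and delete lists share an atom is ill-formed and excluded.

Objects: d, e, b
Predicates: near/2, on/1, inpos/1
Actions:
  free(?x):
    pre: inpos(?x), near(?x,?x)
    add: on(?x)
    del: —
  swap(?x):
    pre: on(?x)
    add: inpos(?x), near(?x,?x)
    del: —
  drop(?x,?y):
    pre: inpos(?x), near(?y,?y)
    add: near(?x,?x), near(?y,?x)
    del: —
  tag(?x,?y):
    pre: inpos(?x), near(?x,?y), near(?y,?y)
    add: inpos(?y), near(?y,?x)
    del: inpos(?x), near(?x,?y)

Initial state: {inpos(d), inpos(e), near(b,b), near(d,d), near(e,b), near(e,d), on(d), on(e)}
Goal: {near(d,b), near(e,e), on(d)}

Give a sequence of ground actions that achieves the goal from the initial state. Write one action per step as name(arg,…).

swap(e); tag(e,b); drop(b,d)

1. swap(e)  →  {inpos(d), inpos(e), near(b,b), near(d,d), near(e,b), near(e,d), near(e,e), on(d), on(e)}
2. tag(e,b)  →  {inpos(b), inpos(d), near(b,b), near(b,e), near(d,d), near(e,d), near(e,e), on(d), on(e)}
3. drop(b,d)  →  {inpos(b), inpos(d), near(b,b), near(b,e), near(d,b), near(d,d), near(e,d), near(e,e), on(d), on(e)}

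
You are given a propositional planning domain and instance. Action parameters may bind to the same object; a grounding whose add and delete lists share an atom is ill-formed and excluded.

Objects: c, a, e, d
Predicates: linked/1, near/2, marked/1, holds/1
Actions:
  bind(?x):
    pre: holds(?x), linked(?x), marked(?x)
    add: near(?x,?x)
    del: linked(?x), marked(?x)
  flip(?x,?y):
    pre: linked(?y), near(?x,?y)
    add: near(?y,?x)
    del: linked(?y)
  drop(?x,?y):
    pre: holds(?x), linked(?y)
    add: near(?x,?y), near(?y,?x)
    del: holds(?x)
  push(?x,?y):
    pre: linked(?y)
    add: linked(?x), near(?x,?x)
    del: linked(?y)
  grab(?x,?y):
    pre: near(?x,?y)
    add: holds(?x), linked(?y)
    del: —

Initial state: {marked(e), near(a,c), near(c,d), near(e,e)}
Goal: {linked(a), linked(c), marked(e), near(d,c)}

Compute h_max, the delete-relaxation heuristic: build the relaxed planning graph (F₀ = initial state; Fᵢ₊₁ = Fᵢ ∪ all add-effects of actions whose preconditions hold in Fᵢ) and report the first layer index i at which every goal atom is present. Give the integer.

F0 = init (4 atoms)
F1 = F0 ∪ {holds(a), holds(c), holds(e), linked(c), linked(d), linked(e)}  (10 atoms)
F2 = F1 ∪ {linked(a), near(a,a), near(a,d), near(a,e), near(c,a), near(c,c), near(c,e), near(d,a), near(d,c), near(d,d), near(d,e), near(e,a), near(e,c), near(e,d)}  (24 atoms)
goal ⊆ F2  ⇒  h_max = 2

2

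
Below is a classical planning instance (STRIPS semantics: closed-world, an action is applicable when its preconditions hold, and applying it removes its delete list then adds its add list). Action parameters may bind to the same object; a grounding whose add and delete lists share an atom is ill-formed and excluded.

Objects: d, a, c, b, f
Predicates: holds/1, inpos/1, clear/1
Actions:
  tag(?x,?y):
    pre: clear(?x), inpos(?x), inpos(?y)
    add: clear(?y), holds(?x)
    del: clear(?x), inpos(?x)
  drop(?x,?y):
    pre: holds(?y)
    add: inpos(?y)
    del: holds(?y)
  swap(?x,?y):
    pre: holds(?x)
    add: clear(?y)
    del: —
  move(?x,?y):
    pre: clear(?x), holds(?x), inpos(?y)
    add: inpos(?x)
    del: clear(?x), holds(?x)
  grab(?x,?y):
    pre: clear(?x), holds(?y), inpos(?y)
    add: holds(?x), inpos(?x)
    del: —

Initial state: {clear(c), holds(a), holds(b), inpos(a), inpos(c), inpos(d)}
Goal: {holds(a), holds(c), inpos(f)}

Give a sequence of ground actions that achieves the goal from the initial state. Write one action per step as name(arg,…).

1. tag(c,d)  →  {clear(d), holds(a), holds(b), holds(c), inpos(a), inpos(d)}
2. swap(a,f)  →  {clear(d), clear(f), holds(a), holds(b), holds(c), inpos(a), inpos(d)}
3. grab(f,a)  →  {clear(d), clear(f), holds(a), holds(b), holds(c), holds(f), inpos(a), inpos(d), inpos(f)}

tag(c,d); swap(a,f); grab(f,a)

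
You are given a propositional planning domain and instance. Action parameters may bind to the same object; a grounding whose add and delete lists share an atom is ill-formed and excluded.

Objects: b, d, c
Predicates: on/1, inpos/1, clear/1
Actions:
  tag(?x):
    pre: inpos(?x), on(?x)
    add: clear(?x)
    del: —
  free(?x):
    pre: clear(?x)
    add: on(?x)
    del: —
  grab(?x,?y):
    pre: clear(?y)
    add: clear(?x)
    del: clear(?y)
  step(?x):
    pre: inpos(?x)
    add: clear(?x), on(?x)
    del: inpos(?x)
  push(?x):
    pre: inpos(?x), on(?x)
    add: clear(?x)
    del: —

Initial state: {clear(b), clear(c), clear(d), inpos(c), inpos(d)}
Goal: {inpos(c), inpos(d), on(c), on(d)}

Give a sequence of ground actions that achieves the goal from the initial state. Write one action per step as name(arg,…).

1. free(d)  →  {clear(b), clear(c), clear(d), inpos(c), inpos(d), on(d)}
2. free(c)  →  {clear(b), clear(c), clear(d), inpos(c), inpos(d), on(c), on(d)}

free(d); free(c)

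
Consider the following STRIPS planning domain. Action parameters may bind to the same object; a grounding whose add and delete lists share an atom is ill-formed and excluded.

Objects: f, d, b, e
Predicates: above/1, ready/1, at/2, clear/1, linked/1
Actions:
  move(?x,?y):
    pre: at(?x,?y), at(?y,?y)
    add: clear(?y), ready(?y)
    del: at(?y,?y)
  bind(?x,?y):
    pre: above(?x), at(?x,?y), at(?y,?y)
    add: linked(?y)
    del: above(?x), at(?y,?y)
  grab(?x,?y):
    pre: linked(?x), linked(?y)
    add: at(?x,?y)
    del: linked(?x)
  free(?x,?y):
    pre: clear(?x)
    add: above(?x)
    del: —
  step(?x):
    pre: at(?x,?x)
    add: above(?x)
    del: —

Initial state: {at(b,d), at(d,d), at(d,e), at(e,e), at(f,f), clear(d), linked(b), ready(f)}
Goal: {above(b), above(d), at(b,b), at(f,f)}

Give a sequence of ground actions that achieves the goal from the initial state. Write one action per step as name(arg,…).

1. grab(b,b)  →  {at(b,b), at(b,d), at(d,d), at(d,e), at(e,e), at(f,f), clear(d), ready(f)}
2. free(d,f)  →  {above(d), at(b,b), at(b,d), at(d,d), at(d,e), at(e,e), at(f,f), clear(d), ready(f)}
3. step(b)  →  {above(b), above(d), at(b,b), at(b,d), at(d,d), at(d,e), at(e,e), at(f,f), clear(d), ready(f)}

grab(b,b); free(d,f); step(b)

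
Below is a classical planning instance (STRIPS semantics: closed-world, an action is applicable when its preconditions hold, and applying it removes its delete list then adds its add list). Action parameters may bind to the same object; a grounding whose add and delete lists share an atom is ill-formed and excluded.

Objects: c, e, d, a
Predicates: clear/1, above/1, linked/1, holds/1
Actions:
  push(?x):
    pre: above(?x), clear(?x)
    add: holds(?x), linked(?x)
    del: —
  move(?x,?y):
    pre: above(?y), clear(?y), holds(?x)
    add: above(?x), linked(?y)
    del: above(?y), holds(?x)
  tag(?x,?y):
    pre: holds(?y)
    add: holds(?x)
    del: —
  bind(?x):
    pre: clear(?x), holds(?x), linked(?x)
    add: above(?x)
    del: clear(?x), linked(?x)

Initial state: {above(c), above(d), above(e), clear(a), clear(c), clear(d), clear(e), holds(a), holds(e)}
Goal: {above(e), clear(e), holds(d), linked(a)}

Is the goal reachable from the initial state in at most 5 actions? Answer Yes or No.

1. push(d)  →  {above(c), above(d), above(e), clear(a), clear(c), clear(d), clear(e), holds(a), holds(d), holds(e), linked(d)}
2. move(a,c)  →  {above(a), above(d), above(e), clear(a), clear(c), clear(d), clear(e), holds(d), holds(e), linked(c), linked(d)}
3. push(a)  →  {above(a), above(d), above(e), clear(a), clear(c), clear(d), clear(e), holds(a), holds(d), holds(e), linked(a), linked(c), linked(d)}
optimal plan length = 3; 3 ≤ 5

Yes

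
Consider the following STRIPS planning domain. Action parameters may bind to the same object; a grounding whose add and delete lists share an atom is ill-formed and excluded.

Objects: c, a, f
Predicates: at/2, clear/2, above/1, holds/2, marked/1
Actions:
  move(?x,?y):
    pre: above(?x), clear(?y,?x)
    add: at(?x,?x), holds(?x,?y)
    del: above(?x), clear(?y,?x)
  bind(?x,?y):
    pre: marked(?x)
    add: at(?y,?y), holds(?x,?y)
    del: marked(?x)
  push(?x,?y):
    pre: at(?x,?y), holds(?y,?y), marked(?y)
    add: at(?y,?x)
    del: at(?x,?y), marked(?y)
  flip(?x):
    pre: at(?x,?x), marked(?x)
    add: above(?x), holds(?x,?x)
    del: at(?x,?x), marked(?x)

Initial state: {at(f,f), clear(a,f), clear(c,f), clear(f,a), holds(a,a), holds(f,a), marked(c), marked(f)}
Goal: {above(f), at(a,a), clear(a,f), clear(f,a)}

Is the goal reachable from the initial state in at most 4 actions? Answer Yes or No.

1. bind(c,a)  →  {at(a,a), at(f,f), clear(a,f), clear(c,f), clear(f,a), holds(a,a), holds(c,a), holds(f,a), marked(f)}
2. flip(f)  →  {above(f), at(a,a), clear(a,f), clear(c,f), clear(f,a), holds(a,a), holds(c,a), holds(f,a), holds(f,f)}
optimal plan length = 2; 2 ≤ 4

Yes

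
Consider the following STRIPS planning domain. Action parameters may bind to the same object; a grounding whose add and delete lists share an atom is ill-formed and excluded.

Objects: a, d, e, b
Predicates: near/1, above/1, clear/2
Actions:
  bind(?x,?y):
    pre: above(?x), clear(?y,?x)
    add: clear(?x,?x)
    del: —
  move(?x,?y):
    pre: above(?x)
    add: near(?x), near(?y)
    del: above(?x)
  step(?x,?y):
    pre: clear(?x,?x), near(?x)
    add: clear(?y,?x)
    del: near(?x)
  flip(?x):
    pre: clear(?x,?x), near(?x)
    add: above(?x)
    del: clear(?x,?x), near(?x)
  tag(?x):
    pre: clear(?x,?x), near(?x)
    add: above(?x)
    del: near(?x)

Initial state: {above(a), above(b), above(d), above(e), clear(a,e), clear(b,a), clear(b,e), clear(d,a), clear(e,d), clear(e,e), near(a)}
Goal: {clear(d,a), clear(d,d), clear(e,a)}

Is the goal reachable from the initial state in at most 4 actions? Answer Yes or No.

1. bind(a,d)  →  {above(a), above(b), above(d), above(e), clear(a,a), clear(a,e), clear(b,a), clear(b,e), clear(d,a), clear(e,d), clear(e,e), near(a)}
2. bind(d,e)  →  {above(a), above(b), above(d), above(e), clear(a,a), clear(a,e), clear(b,a), clear(b,e), clear(d,a), clear(d,d), clear(e,d), clear(e,e), near(a)}
3. step(a,e)  →  {above(a), above(b), above(d), above(e), clear(a,a), clear(a,e), clear(b,a), clear(b,e), clear(d,a), clear(d,d), clear(e,a), clear(e,d), clear(e,e)}
optimal plan length = 3; 3 ≤ 4

Yes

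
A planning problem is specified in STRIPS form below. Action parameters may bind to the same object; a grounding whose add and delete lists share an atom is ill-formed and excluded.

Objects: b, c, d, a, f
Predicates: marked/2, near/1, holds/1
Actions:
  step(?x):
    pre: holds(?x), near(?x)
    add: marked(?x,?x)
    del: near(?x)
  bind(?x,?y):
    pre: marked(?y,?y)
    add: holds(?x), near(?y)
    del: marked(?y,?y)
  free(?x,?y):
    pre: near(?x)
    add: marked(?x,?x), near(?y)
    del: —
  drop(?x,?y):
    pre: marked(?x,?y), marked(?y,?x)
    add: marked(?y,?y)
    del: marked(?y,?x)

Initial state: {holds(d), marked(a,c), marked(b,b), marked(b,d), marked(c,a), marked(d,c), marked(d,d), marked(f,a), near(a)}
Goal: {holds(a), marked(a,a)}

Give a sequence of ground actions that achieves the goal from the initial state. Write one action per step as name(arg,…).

bind(a,b); step(a)

1. bind(a,b)  →  {holds(a), holds(d), marked(a,c), marked(b,d), marked(c,a), marked(d,c), marked(d,d), marked(f,a), near(a), near(b)}
2. step(a)  →  {holds(a), holds(d), marked(a,a), marked(a,c), marked(b,d), marked(c,a), marked(d,c), marked(d,d), marked(f,a), near(b)}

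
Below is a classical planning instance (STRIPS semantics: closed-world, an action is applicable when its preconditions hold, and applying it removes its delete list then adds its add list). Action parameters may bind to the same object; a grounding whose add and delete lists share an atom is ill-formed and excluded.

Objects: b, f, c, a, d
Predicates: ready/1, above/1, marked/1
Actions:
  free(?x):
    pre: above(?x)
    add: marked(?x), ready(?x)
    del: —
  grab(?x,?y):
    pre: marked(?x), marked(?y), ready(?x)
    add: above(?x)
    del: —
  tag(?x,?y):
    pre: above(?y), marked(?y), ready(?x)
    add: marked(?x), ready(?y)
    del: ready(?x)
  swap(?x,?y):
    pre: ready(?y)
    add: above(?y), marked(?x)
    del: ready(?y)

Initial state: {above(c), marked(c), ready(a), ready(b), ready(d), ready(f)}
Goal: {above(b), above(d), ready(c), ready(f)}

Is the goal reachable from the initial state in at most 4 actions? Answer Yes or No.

Yes

1. free(c)  →  {above(c), marked(c), ready(a), ready(b), ready(c), ready(d), ready(f)}
2. swap(b,b)  →  {above(b), above(c), marked(b), marked(c), ready(a), ready(c), ready(d), ready(f)}
3. swap(b,d)  →  {above(b), above(c), above(d), marked(b), marked(c), ready(a), ready(c), ready(f)}
optimal plan length = 3; 3 ≤ 4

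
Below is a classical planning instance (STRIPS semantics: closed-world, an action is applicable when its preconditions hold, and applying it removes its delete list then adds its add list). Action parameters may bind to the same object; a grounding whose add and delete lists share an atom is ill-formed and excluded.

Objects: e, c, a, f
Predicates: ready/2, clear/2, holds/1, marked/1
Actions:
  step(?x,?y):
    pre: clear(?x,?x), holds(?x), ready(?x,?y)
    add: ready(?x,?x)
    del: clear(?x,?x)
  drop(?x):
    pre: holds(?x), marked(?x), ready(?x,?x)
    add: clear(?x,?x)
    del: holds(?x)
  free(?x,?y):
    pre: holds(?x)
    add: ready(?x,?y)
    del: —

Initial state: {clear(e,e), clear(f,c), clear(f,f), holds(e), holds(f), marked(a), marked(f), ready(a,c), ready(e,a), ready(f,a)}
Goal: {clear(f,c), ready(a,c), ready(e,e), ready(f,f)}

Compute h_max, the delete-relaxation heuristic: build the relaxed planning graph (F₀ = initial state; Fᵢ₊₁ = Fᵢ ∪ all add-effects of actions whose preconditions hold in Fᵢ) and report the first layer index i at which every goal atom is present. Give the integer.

F0 = init (10 atoms)
F1 = F0 ∪ {ready(e,c), ready(e,e), ready(e,f), ready(f,c), ready(f,e), ready(f,f)}  (16 atoms)
goal ⊆ F1  ⇒  h_max = 1

1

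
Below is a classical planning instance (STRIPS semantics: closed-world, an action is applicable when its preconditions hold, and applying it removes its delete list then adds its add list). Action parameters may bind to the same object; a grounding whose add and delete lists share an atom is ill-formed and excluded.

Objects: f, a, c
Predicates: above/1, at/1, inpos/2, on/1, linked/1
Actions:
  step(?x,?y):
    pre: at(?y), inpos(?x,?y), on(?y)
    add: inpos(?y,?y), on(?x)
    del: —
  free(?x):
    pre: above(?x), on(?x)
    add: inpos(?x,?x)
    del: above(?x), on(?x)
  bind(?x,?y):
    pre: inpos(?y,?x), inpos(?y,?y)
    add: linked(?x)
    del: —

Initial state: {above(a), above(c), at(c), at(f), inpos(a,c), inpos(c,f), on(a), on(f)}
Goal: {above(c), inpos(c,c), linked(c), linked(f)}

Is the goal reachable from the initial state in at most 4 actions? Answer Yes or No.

1. step(c,f)  →  {above(a), above(c), at(c), at(f), inpos(a,c), inpos(c,f), inpos(f,f), on(a), on(c), on(f)}
2. step(a,c)  →  {above(a), above(c), at(c), at(f), inpos(a,c), inpos(c,c), inpos(c,f), inpos(f,f), on(a), on(c), on(f)}
3. bind(f,f)  →  {above(a), above(c), at(c), at(f), inpos(a,c), inpos(c,c), inpos(c,f), inpos(f,f), linked(f), on(a), on(c), on(f)}
4. bind(c,c)  →  {above(a), above(c), at(c), at(f), inpos(a,c), inpos(c,c), inpos(c,f), inpos(f,f), linked(c), linked(f), on(a), on(c), on(f)}
optimal plan length = 4; 4 ≤ 4

Yes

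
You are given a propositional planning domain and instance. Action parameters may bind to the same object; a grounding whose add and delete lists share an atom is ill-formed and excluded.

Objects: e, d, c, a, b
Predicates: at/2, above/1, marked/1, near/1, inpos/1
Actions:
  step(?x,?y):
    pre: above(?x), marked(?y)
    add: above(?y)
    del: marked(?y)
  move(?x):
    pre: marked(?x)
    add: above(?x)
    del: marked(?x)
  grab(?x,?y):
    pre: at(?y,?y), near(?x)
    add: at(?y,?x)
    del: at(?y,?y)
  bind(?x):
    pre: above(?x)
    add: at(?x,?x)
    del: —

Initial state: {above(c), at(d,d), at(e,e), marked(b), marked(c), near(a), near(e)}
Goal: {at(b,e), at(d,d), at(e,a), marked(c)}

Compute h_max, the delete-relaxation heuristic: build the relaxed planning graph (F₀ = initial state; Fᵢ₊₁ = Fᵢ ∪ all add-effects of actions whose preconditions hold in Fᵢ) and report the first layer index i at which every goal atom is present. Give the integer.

F0 = init (7 atoms)
F1 = F0 ∪ {above(b), at(c,c), at(d,a), at(d,e), at(e,a)}  (12 atoms)
F2 = F1 ∪ {at(b,b), at(c,a), at(c,e)}  (15 atoms)
F3 = F2 ∪ {at(b,a), at(b,e)}  (17 atoms)
goal ⊆ F3  ⇒  h_max = 3

3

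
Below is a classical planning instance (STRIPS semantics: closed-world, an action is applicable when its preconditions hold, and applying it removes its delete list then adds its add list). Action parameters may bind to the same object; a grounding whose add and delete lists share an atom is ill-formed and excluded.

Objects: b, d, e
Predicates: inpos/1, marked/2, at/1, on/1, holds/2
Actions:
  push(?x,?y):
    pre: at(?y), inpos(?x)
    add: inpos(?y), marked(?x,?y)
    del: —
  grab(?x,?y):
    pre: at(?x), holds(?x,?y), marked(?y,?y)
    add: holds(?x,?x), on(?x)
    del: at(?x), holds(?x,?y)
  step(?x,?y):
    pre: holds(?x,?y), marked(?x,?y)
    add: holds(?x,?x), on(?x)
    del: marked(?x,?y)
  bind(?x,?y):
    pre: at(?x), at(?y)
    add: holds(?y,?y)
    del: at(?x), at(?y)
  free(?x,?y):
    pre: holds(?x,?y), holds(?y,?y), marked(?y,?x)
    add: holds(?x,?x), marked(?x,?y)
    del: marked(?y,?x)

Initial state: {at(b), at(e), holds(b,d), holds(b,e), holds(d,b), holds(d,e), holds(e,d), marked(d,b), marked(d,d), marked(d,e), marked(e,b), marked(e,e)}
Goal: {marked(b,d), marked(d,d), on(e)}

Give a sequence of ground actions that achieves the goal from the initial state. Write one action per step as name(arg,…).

1. grab(e,d)  →  {at(b), holds(b,d), holds(b,e), holds(d,b), holds(d,e), holds(e,e), marked(d,b), marked(d,d), marked(d,e), marked(e,b), marked(e,e), on(e)}
2. step(d,e)  →  {at(b), holds(b,d), holds(b,e), holds(d,b), holds(d,d), holds(d,e), holds(e,e), marked(d,b), marked(d,d), marked(e,b), marked(e,e), on(d), on(e)}
3. free(b,d)  →  {at(b), holds(b,b), holds(b,d), holds(b,e), holds(d,b), holds(d,d), holds(d,e), holds(e,e), marked(b,d), marked(d,d), marked(e,b), marked(e,e), on(d), on(e)}

grab(e,d); step(d,e); free(b,d)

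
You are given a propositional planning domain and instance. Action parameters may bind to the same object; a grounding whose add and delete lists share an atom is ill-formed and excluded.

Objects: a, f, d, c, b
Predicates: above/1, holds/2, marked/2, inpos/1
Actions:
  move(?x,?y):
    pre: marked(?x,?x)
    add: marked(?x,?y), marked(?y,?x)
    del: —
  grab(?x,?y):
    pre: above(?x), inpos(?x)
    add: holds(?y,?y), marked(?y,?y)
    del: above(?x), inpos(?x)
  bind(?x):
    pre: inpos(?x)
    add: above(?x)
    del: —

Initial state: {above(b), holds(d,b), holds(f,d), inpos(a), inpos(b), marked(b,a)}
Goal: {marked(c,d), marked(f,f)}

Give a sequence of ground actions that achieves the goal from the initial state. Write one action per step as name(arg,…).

grab(b,f); bind(a); grab(a,d); move(d,c)

1. grab(b,f)  →  {holds(d,b), holds(f,d), holds(f,f), inpos(a), marked(b,a), marked(f,f)}
2. bind(a)  →  {above(a), holds(d,b), holds(f,d), holds(f,f), inpos(a), marked(b,a), marked(f,f)}
3. grab(a,d)  →  {holds(d,b), holds(d,d), holds(f,d), holds(f,f), marked(b,a), marked(d,d), marked(f,f)}
4. move(d,c)  →  {holds(d,b), holds(d,d), holds(f,d), holds(f,f), marked(b,a), marked(c,d), marked(d,c), marked(d,d), marked(f,f)}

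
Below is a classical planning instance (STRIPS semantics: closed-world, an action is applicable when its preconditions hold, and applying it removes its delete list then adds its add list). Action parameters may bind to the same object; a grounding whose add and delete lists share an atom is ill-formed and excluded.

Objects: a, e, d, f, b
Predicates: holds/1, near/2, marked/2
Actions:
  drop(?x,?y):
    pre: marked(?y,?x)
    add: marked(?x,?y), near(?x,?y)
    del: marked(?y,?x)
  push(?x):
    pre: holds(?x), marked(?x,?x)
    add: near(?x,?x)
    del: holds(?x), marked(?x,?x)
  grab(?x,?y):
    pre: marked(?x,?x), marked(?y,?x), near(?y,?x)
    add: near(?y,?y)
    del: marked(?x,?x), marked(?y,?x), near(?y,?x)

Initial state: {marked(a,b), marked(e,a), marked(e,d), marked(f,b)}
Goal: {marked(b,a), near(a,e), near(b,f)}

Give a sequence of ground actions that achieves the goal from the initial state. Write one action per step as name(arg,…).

drop(a,e); drop(b,a); drop(b,f)

1. drop(a,e)  →  {marked(a,b), marked(a,e), marked(e,d), marked(f,b), near(a,e)}
2. drop(b,a)  →  {marked(a,e), marked(b,a), marked(e,d), marked(f,b), near(a,e), near(b,a)}
3. drop(b,f)  →  {marked(a,e), marked(b,a), marked(b,f), marked(e,d), near(a,e), near(b,a), near(b,f)}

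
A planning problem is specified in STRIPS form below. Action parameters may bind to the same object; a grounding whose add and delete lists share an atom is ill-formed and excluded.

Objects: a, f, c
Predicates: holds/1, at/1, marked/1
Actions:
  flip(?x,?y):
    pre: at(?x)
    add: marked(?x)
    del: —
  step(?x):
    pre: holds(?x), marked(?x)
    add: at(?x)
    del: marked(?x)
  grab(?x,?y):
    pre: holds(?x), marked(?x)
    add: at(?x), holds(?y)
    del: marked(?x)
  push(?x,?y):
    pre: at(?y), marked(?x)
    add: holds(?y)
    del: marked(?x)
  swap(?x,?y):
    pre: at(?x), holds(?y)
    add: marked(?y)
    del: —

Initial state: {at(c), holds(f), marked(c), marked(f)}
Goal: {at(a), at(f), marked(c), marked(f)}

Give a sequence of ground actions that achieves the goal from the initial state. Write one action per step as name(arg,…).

1. grab(f,a)  →  {at(c), at(f), holds(a), holds(f), marked(c)}
2. flip(f,a)  →  {at(c), at(f), holds(a), holds(f), marked(c), marked(f)}
3. swap(f,a)  →  {at(c), at(f), holds(a), holds(f), marked(a), marked(c), marked(f)}
4. step(a)  →  {at(a), at(c), at(f), holds(a), holds(f), marked(c), marked(f)}

grab(f,a); flip(f,a); swap(f,a); step(a)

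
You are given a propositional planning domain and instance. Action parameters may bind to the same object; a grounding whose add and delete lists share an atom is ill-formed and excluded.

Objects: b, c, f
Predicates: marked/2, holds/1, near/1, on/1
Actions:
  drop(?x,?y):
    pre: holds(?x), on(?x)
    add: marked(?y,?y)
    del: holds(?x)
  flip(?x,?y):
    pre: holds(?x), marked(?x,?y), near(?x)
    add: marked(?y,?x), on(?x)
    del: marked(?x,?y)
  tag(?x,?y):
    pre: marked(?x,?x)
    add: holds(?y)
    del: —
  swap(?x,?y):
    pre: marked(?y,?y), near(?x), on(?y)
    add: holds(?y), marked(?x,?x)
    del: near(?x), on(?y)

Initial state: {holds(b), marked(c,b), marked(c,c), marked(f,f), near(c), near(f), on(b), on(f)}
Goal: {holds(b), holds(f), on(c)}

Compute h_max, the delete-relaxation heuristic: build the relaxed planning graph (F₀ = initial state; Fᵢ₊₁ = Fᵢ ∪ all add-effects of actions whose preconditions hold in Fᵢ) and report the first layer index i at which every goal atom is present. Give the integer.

2

F0 = init (8 atoms)
F1 = F0 ∪ {holds(c), holds(f), marked(b,b)}  (11 atoms)
F2 = F1 ∪ {marked(b,c), on(c)}  (13 atoms)
goal ⊆ F2  ⇒  h_max = 2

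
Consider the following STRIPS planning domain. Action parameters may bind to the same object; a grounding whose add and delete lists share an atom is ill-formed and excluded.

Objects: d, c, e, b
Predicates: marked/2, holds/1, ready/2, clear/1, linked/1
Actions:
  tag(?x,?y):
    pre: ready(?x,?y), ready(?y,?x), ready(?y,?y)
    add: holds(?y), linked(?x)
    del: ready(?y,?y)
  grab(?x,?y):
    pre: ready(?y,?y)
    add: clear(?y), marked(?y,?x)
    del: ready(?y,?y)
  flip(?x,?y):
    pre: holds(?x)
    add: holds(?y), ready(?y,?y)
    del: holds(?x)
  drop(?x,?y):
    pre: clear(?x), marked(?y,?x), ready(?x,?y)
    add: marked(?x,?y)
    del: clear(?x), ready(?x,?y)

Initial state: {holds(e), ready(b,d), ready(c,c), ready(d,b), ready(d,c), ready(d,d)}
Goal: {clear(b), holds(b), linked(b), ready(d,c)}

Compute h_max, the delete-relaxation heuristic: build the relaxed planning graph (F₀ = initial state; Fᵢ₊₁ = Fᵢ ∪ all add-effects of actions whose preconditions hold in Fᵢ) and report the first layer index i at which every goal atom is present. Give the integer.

F0 = init (6 atoms)
F1 = F0 ∪ {clear(c), clear(d), holds(b), holds(c), holds(d), linked(b), linked(c), linked(d), marked(c,b), marked(c,c), marked(c,d), marked(c,e), marked(d,b), marked(d,c), marked(d,d), marked(d,e), ready(b,b)}  (23 atoms)
F2 = F1 ∪ {clear(b), marked(b,b), marked(b,c), marked(b,d), marked(b,e), ready(e,e)}  (29 atoms)
goal ⊆ F2  ⇒  h_max = 2

2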